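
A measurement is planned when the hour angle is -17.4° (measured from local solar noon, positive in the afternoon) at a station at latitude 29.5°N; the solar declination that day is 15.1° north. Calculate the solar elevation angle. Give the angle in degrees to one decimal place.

68.5°

cos θ_z = sin(29.5°) sin(15.1°) + cos(29.5°) cos(15.1°) cos(-17.40°) = 0.1283 + 0.8019 = 0.9302.
θ_z = arccos(0.9302) = 21.53°, so the elevation is 90° − 21.53° = 68.47°.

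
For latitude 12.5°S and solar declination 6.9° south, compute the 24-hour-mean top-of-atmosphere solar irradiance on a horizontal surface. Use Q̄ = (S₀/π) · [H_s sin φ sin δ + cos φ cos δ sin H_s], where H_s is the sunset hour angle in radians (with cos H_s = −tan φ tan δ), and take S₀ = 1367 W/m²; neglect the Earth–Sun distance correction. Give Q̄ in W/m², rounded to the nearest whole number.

440 W/m²

The sunset hour angle satisfies cos H_s = −tan φ tan δ = -0.0268, giving H_s = 91.54°. In radians, H_s = 1.5977.
H_s sin φ sin δ = 1.5977 × -0.2164 × -0.1201 = 0.0415.
cos φ cos δ sin H_s = 0.9763 × 0.9928 × 0.9996 = 0.9689.
Q̄ = (1367/π) × (0.0415 + 0.9689) = 435.13 × 1.0104 = 439.66 W/m².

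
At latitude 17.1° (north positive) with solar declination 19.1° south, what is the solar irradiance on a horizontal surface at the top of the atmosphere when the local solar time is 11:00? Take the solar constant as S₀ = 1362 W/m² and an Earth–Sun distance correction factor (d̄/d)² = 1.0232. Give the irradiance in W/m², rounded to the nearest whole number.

Hour angle H = 15° × (11 − 12) = -15.00°.
cos θ_z = sin(17.1°) sin(-19.1°) + cos(17.1°) cos(-19.1°) cos(-15.00°) = -0.0962 + 0.8724 = 0.7762.
Top-of-atmosphere irradiance = S₀ (d̄/d)² cos θ_z = 1362 × 1.0232 × 0.7762 = 1081.71 W/m².

1082 W/m²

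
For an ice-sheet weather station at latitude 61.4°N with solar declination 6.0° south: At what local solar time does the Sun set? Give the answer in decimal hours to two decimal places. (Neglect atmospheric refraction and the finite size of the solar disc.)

17.26 h

cos H_s = −tan(61.4°) · tan(-6.0°) = 0.1928, so H_s = arccos(0.1928) = 78.88°.
Sunset is at 12 + H_s/15 = 12 + 5.259 = 17.259 h local solar time.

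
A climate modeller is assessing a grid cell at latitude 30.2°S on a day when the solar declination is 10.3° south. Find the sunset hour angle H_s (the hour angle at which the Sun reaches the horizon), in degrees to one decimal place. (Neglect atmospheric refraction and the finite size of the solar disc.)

96.1°

The sunset hour angle satisfies cos H_s = −tan φ tan δ = -0.1058, giving H_s = 96.07°.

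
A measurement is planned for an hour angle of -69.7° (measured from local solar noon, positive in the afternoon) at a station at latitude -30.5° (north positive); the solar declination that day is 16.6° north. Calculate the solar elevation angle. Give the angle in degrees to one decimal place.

8.1°

cos θ_z = sin(-30.5°) sin(16.6°) + cos(-30.5°) cos(16.6°) cos(-69.70°) = -0.1450 + 0.2865 = 0.1415.
θ_z = arccos(0.1415) = 81.87°, so the elevation is 90° − 81.87° = 8.13°.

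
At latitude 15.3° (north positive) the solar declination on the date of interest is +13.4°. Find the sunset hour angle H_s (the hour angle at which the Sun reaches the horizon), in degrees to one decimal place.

93.7°

cos H_s = −tan(15.3°) · tan(13.4°) = -0.0652, so H_s = arccos(-0.0652) = 93.74°.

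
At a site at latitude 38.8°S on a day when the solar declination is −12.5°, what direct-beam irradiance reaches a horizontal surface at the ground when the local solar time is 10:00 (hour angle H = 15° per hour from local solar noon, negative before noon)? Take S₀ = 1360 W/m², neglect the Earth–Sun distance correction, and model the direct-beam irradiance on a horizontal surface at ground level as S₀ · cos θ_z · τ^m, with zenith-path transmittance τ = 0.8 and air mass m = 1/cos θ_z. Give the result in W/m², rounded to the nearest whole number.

816 W/m²

Hour angle H = 15° × (10 − 12) = -30.00°.
cos θ_z = sin(-38.8°) sin(-12.5°) + cos(-38.8°) cos(-12.5°) cos(-30.00°) = 0.1356 + 0.6589 = 0.7945.
Air mass m = 1/cos θ_z = 1/0.7945 = 1.259; τ^m = 0.8^1.259 = 0.7551.
Surface direct beam = 1360 × 0.7945 × 0.7551 = 815.90 W/m².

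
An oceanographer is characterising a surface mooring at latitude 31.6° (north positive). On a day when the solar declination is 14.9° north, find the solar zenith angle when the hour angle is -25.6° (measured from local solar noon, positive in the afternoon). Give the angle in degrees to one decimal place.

With φ = 31.6°, δ = 14.9°, H = -25.60°: sin φ sin δ = 0.1347, cos φ cos δ cos H = 0.7423, so cos θ_z = 0.8770.
θ_z = arccos(0.8770) = 28.72°.

28.7°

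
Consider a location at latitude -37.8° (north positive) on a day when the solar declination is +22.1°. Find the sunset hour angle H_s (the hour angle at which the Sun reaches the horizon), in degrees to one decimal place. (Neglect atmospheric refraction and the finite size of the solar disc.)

71.6°

−tan φ tan δ = −(-0.7757)(0.4061) = 0.3150; H_s = arccos(0.3150) = 71.64°.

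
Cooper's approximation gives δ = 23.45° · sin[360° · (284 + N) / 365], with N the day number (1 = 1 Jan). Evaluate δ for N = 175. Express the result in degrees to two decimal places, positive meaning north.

360 × (284 + 175) / 365 = 452.712°; sin(452.712°) = 0.9989.
δ = 23.45 × 0.9989 = 23.424° ≈ +23.42°.

+23.42°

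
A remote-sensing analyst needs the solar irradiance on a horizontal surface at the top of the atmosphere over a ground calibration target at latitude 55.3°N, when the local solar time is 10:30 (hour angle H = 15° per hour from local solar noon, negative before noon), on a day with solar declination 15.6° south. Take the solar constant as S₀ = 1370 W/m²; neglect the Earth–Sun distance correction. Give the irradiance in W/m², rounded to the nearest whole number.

Hour angle H = 15° × (10.5 − 12) = -22.50°.
cos θ_z = sin φ sin δ + cos φ cos δ cos H = (0.8221)(-0.2689) + (0.5693)(0.9632)(0.9239) = 0.2856.
Top-of-atmosphere irradiance = S₀ cos θ_z = 1370 × 0.2856 = 391.27 W/m².

391 W/m²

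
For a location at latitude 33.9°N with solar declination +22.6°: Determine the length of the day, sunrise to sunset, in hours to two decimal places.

14.17 hours

−tan φ tan δ = −(0.6720)(0.4163) = -0.2798; H_s = arccos(-0.2798) = 106.25°.
Day length = 2 H_s / 15° h⁻¹ = 212.50° / 15 = 14.167 h.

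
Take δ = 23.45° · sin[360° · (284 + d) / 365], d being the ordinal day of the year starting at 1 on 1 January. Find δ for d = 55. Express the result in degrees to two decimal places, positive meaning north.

360 × (284 + 55) / 365 = 334.356°; sin(334.356°) = -0.4328.
δ = 23.45 × -0.4328 = -10.149° ≈ -10.15°.

-10.15°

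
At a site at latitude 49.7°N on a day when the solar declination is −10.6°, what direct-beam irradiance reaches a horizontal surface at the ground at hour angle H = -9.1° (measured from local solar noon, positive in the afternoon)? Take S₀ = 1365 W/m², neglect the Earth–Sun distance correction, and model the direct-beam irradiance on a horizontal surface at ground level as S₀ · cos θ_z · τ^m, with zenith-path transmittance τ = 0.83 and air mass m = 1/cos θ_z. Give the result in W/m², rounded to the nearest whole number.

454 W/m²

cos θ_z = sin(49.7°) sin(-10.6°) + cos(49.7°) cos(-10.6°) cos(-9.10°) = -0.1403 + 0.6278 = 0.4875.
Air mass m = 1/cos θ_z = 1/0.4875 = 2.051; τ^m = 0.83^2.051 = 0.6824.
Surface direct beam = 1365 × 0.4875 × 0.6824 = 454.09 W/m².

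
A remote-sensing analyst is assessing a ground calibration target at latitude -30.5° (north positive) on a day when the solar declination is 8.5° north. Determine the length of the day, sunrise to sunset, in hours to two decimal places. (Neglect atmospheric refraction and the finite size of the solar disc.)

11.33 hours

−tan φ tan δ = −(-0.5890)(0.1495) = 0.0881; H_s = arccos(0.0881) = 84.95°.
Day length = 2 H_s / 15° h⁻¹ = 169.90° / 15 = 11.327 h.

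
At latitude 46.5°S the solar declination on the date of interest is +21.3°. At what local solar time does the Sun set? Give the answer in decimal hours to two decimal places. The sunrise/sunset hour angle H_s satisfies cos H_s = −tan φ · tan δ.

16.38 h

The sunset hour angle satisfies cos H_s = −tan φ tan δ = 0.4109, giving H_s = 65.74°.
Sunset is at 12 + H_s/15 = 12 + 4.383 = 16.383 h local solar time.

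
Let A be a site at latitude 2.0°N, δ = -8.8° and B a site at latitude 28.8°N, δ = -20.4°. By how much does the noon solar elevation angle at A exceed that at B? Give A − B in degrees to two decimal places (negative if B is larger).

+38.40°

A: 90° − |2.0 − (-8.8)| = 79.20°.
B: 90° − |28.8 − (-20.4)| = 40.80°.
A − B = 79.20 − 40.80 = 38.40°.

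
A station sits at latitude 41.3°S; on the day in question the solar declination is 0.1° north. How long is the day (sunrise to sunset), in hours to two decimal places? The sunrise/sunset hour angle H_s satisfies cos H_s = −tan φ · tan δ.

The sunset hour angle satisfies cos H_s = −tan φ tan δ = 0.0015, giving H_s = 89.91°.
Day length = 2 H_s / 15° h⁻¹ = 179.82° / 15 = 11.988 h.

11.99 hours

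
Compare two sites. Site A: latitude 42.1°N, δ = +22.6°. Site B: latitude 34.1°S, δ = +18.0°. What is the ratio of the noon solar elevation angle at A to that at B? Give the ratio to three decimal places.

1.860

A: 90° − |42.1 − (22.6)| = 70.50°.
B: 90° − |-34.1 − (18.0)| = 37.90°.
Ratio A/B = 70.5000 / 37.9000 = 1.8602.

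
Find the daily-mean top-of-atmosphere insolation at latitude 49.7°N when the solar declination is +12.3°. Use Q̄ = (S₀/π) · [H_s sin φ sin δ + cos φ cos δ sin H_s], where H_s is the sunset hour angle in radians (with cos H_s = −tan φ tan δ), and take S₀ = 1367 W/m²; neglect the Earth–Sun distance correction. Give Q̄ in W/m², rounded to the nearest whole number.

−tan φ tan δ = −(1.1792)(0.2180) = -0.2571; H_s = arccos(-0.2571) = 104.90°. In radians, H_s = 1.8309.
H_s sin φ sin δ = 1.8309 × 0.7627 × 0.2130 = 0.2974.
cos φ cos δ sin H_s = 0.6468 × 0.9770 × 0.9664 = 0.6107.
Q̄ = (1367/π) × (0.2974 + 0.6107) = 435.13 × 0.9081 = 395.14 W/m².

395 W/m²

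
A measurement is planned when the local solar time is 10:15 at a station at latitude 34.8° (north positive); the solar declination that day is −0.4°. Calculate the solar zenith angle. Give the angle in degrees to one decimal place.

Hour angle H = 15° × (10.25 − 12) = -26.25°.
cos θ_z = sin(34.8°) sin(-0.4°) + cos(34.8°) cos(-0.4°) cos(-26.25°) = -0.0040 + 0.7364 = 0.7324.
θ_z = arccos(0.7324) = 42.91°.

42.9°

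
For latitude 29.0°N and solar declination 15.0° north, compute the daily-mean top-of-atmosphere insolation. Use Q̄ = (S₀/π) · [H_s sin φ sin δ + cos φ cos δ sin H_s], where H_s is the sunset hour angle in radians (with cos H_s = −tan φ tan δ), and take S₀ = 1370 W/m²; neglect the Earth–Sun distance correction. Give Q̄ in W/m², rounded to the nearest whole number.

cos H_s = −tan(29.0°) · tan(15.0°) = -0.1485, so H_s = arccos(-0.1485) = 98.54°. In radians, H_s = 1.7198.
H_s sin φ sin δ = 1.7198 × 0.4848 × 0.2588 = 0.2158.
cos φ cos δ sin H_s = 0.8746 × 0.9659 × 0.9889 = 0.8354.
Q̄ = (1370/π) × (0.2158 + 0.8354) = 436.08 × 1.0512 = 458.41 W/m².

458 W/m²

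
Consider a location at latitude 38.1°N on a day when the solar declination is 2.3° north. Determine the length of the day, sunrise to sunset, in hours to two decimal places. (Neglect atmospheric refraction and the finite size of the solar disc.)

cos H_s = −tan(38.1°) · tan(2.3°) = -0.0315, so H_s = arccos(-0.0315) = 91.81°.
Day length = 2 H_s / 15° h⁻¹ = 183.62° / 15 = 12.241 h.

12.24 hours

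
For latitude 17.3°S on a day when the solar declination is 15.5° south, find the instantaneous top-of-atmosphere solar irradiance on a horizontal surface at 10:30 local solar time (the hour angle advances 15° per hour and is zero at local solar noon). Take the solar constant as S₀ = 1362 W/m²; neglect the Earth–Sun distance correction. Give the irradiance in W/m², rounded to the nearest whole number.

Hour angle H = 15° × (10.5 − 12) = -22.50°.
cos θ_z = sin(-17.3°) sin(-15.5°) + cos(-17.3°) cos(-15.5°) cos(-22.50°) = 0.0795 + 0.8500 = 0.9295.
Top-of-atmosphere irradiance = S₀ cos θ_z = 1362 × 0.9295 = 1265.98 W/m².

1266 W/m²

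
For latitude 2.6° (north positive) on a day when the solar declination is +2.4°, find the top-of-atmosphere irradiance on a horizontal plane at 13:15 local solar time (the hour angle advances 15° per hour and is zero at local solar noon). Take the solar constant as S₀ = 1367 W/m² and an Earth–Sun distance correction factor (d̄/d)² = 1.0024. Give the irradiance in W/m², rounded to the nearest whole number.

Hour angle H = 15° × (13.25 − 12) = 18.75°.
cos θ_z = sin(2.6°) sin(2.4°) + cos(2.6°) cos(2.4°) cos(18.75°) = 0.0019 + 0.9451 = 0.9470.
Top-of-atmosphere irradiance = S₀ (d̄/d)² cos θ_z = 1367 × 1.0024 × 0.9470 = 1297.66 W/m².

1298 W/m²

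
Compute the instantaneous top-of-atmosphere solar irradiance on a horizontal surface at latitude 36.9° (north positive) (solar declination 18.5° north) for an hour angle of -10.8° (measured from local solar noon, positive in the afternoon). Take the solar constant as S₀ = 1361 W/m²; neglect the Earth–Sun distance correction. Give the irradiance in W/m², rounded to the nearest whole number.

cos θ_z = sin φ sin δ + cos φ cos δ cos H = (0.6004)(0.3173) + (0.7997)(0.9483)(0.9823) = 0.9354.
Top-of-atmosphere irradiance = S₀ cos θ_z = 1361 × 0.9354 = 1273.08 W/m².

1273 W/m²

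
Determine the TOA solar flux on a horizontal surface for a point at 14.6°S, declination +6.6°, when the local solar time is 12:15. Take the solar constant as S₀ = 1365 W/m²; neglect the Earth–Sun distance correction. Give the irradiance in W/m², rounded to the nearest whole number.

1270 W/m²

Hour angle H = 15° × (12.25 − 12) = 3.75°.
cos θ_z = sin φ sin δ + cos φ cos δ cos H = (-0.2521)(0.1149) + (0.9677)(0.9934)(0.9979) = 0.9303.
Top-of-atmosphere irradiance = S₀ cos θ_z = 1365 × 0.9303 = 1269.86 W/m².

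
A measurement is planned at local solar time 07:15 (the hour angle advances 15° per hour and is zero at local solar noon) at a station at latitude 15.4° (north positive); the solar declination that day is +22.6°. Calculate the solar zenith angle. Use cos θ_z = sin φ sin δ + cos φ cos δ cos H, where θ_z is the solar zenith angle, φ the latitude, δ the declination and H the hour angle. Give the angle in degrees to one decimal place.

67.2°

Hour angle H = 15° × (7.25 − 12) = -71.25°.
With φ = 15.4°, δ = 22.6°, H = -71.25°: sin φ sin δ = 0.1021, cos φ cos δ cos H = 0.2861, so cos θ_z = 0.3882.
θ_z = arccos(0.3882) = 67.16°.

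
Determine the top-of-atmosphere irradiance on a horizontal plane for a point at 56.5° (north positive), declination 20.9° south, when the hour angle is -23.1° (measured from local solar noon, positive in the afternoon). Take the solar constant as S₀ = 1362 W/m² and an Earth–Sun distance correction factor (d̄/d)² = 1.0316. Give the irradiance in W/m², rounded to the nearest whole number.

248 W/m²

With φ = 56.5°, δ = -20.9°, H = -23.10°: sin φ sin δ = -0.2975, cos φ cos δ cos H = 0.4743, so cos θ_z = 0.1768.
Top-of-atmosphere irradiance = S₀ (d̄/d)² cos θ_z = 1362 × 1.0316 × 0.1768 = 248.41 W/m².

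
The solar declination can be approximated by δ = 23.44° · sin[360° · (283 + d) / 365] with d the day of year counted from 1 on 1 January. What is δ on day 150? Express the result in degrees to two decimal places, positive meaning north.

360 × (283 + 150) / 365 = 427.068°; sin(427.068°) = 0.9210.
δ = 23.44 × 0.9210 = 21.588° ≈ +21.59°.

+21.59°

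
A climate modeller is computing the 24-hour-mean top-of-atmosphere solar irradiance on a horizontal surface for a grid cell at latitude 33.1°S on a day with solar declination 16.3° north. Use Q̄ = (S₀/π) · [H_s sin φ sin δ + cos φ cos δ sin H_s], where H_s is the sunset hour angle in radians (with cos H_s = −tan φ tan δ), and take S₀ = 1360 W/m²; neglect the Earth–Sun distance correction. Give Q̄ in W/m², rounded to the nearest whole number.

The sunset hour angle satisfies cos H_s = −tan φ tan δ = 0.1906, giving H_s = 79.01°. In radians, H_s = 1.3790.
H_s sin φ sin δ = 1.3790 × -0.5461 × 0.2807 = -0.2114.
cos φ cos δ sin H_s = 0.8377 × 0.9598 × 0.9817 = 0.7893.
Q̄ = (1360/π) × (-0.2114 + 0.7893) = 432.90 × 0.5779 = 250.17 W/m².

250 W/m²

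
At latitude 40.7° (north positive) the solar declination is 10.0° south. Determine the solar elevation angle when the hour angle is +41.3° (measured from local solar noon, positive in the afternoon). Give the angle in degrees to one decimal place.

With φ = 40.7°, δ = -10.0°, H = 41.30°: sin φ sin δ = -0.1132, cos φ cos δ cos H = 0.5609, so cos θ_z = 0.4477.
θ_z = arccos(0.4477) = 63.40°, so the elevation is 90° − 63.40° = 26.60°.

26.6°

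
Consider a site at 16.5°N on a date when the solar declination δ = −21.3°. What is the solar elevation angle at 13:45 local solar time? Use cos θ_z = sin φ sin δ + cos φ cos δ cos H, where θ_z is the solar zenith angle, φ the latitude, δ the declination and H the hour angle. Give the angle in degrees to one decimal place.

44.3°

Hour angle H = 15° × (13.75 − 12) = 26.25°.
cos θ_z = sin(16.5°) sin(-21.3°) + cos(16.5°) cos(-21.3°) cos(26.25°) = -0.1032 + 0.8012 = 0.6980.
θ_z = arccos(0.6980) = 45.73°, so the elevation is 90° − 45.73° = 44.27°.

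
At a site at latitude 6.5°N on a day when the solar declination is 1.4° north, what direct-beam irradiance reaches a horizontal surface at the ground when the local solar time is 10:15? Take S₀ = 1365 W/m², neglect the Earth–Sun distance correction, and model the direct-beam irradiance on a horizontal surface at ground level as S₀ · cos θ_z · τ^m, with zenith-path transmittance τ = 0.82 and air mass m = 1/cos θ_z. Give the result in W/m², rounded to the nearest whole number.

977 W/m²

Hour angle H = 15° × (10.25 − 12) = -26.25°.
cos θ_z = sin(6.5°) sin(1.4°) + cos(6.5°) cos(1.4°) cos(-26.25°) = 0.0028 + 0.8908 = 0.8936.
Air mass m = 1/cos θ_z = 1/0.8936 = 1.119; τ^m = 0.82^1.119 = 0.8009.
Surface direct beam = 1365 × 0.8936 × 0.8009 = 976.91 W/m².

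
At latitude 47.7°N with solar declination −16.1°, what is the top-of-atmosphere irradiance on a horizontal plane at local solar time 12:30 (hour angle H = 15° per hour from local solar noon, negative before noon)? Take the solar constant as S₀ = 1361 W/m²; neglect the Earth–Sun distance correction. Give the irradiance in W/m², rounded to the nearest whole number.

Hour angle H = 15° × (12.5 − 12) = 7.50°.
cos θ_z = sin(47.7°) sin(-16.1°) + cos(47.7°) cos(-16.1°) cos(7.50°) = -0.2051 + 0.6411 = 0.4360.
Top-of-atmosphere irradiance = S₀ cos θ_z = 1361 × 0.4360 = 593.40 W/m².

593 W/m²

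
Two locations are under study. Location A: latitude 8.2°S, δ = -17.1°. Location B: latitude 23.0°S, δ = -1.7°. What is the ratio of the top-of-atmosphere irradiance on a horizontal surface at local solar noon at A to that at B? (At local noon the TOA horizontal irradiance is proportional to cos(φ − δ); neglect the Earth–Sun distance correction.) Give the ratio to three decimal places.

A: cos θ_z = cos(-8.2° − (-17.1°)) = 0.9880.
B: cos θ_z = cos(-23.0° − (-1.7°)) = 0.9317.
Ratio A/B = 0.9880 / 0.9317 = 1.0604.

1.060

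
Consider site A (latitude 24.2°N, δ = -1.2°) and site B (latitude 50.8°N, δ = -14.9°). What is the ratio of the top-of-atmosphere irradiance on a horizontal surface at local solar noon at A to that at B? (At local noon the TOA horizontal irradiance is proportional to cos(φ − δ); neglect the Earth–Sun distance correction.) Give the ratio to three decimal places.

A: cos θ_z = cos(24.2° − (-1.2°)) = 0.9033.
B: cos θ_z = cos(50.8° − (-14.9°)) = 0.4115.
Ratio A/B = 0.9033 / 0.4115 = 2.1951.

2.195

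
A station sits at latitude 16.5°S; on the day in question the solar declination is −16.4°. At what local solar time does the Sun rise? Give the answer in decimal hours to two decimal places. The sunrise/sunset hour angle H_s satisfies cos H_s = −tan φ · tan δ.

cos H_s = −tan(-16.5°) · tan(-16.4°) = -0.0872, so H_s = arccos(-0.0872) = 95.00°.
Sunrise is at 12 − H_s/15 = 12 − 6.333 = 5.667 h local solar time.

5.67 h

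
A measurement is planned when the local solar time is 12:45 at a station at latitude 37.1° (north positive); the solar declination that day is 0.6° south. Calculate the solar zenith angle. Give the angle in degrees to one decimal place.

39.1°

Hour angle H = 15° × (12.75 − 12) = 11.25°.
With φ = 37.1°, δ = -0.6°, H = 11.25°: sin φ sin δ = -0.0063, cos φ cos δ cos H = 0.7822, so cos θ_z = 0.7759.
θ_z = arccos(0.7759) = 39.11°.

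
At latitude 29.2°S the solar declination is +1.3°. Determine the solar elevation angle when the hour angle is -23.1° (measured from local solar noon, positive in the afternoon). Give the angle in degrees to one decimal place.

52.3°

cos θ_z = sin(-29.2°) sin(1.3°) + cos(-29.2°) cos(1.3°) cos(-23.10°) = -0.0111 + 0.8027 = 0.7916.
θ_z = arccos(0.7916) = 37.66°, so the elevation is 90° − 37.66° = 52.34°.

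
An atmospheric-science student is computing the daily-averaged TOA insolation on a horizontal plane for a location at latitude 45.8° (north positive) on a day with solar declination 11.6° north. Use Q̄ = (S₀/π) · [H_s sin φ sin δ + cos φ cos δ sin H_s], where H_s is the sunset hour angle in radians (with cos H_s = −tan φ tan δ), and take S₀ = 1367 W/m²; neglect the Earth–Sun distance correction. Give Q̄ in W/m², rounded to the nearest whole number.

−tan φ tan δ = −(1.0283)(0.2053) = -0.2111; H_s = arccos(-0.2111) = 102.19°. In radians, H_s = 1.7836.
H_s sin φ sin δ = 1.7836 × 0.7169 × 0.2011 = 0.2571.
cos φ cos δ sin H_s = 0.6972 × 0.9796 × 0.9774 = 0.6675.
Q̄ = (1367/π) × (0.2571 + 0.6675) = 435.13 × 0.9246 = 402.32 W/m².

402 W/m²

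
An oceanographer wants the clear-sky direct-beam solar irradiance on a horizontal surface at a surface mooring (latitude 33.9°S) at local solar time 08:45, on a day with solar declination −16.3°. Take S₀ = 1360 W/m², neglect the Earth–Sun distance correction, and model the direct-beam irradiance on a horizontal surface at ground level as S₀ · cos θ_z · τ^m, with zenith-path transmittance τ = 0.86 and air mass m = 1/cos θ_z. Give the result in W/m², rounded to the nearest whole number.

Hour angle H = 15° × (8.75 − 12) = -48.75°.
With φ = -33.9°, δ = -16.3°, H = -48.75°: sin φ sin δ = 0.1565, cos φ cos δ cos H = 0.5253, so cos θ_z = 0.6818.
Air mass m = 1/cos θ_z = 1/0.6818 = 1.467; τ^m = 0.86^1.467 = 0.8015.
Surface direct beam = 1360 × 0.6818 × 0.8015 = 743.19 W/m².

743 W/m²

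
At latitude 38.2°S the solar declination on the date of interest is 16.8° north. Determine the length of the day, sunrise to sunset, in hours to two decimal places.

10.17 hours

−tan φ tan δ = −(-0.7869)(0.3019) = 0.2376; H_s = arccos(0.2376) = 76.26°.
Day length = 2 H_s / 15° h⁻¹ = 152.52° / 15 = 10.168 h.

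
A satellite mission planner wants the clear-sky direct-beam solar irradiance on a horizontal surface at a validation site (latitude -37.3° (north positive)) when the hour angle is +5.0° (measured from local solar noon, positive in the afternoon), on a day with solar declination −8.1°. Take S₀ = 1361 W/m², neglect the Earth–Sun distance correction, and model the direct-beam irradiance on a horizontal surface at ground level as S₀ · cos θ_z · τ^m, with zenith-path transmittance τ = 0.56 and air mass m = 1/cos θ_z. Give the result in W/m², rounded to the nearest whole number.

cos θ_z = sin(-37.3°) sin(-8.1°) + cos(-37.3°) cos(-8.1°) cos(5.00°) = 0.0854 + 0.7845 = 0.8699.
Air mass m = 1/cos θ_z = 1/0.8699 = 1.150; τ^m = 0.56^1.150 = 0.5134.
Surface direct beam = 1361 × 0.8699 × 0.5134 = 607.83 W/m².

608 W/m²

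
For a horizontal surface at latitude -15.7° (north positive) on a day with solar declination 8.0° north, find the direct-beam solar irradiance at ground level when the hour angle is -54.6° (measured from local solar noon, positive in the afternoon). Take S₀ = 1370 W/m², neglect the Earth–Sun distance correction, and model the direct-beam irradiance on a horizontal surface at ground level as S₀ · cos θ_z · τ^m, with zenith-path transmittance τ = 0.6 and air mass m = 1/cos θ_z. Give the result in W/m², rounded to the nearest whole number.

261 W/m²

cos θ_z = sin(-15.7°) sin(8.0°) + cos(-15.7°) cos(8.0°) cos(-54.60°) = -0.0377 + 0.5522 = 0.5145.
Air mass m = 1/cos θ_z = 1/0.5145 = 1.944; τ^m = 0.6^1.944 = 0.3704.
Surface direct beam = 1370 × 0.5145 × 0.3704 = 261.08 W/m².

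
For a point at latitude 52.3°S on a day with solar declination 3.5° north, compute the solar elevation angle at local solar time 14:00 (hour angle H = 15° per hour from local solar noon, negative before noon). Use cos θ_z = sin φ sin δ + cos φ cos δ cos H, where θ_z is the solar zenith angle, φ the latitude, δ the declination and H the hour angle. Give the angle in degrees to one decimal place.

Hour angle H = 15° × (14 − 12) = 30.00°.
cos θ_z = sin(-52.3°) sin(3.5°) + cos(-52.3°) cos(3.5°) cos(30.00°) = -0.0483 + 0.5286 = 0.4803.
θ_z = arccos(0.4803) = 61.30°, so the elevation is 90° − 61.30° = 28.70°.

28.7°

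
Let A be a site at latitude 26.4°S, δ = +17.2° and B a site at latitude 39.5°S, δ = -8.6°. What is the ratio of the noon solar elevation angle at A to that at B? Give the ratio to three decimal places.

0.785

A: 90° − |-26.4 − (17.2)| = 46.40°.
B: 90° − |-39.5 − (-8.6)| = 59.10°.
Ratio A/B = 46.4000 / 59.1000 = 0.7851.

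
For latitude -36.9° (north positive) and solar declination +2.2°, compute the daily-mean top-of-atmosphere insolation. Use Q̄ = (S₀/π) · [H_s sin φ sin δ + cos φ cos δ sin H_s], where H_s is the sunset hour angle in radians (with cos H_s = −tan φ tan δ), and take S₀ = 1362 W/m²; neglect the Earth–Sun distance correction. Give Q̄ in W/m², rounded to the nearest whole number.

331 W/m²

cos H_s = −tan(-36.9°) · tan(2.2°) = 0.0288, so H_s = arccos(0.0288) = 88.35°. In radians, H_s = 1.5420.
H_s sin φ sin δ = 1.5420 × -0.6004 × 0.0384 = -0.0356.
cos φ cos δ sin H_s = 0.7997 × 0.9993 × 0.9996 = 0.7988.
Q̄ = (1362/π) × (-0.0356 + 0.7988) = 433.54 × 0.7632 = 330.88 W/m².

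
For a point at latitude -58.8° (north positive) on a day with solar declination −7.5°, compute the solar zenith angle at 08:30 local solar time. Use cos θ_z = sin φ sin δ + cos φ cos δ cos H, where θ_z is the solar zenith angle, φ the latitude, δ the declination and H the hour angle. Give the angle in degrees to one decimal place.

64.9°

Hour angle H = 15° × (8.5 − 12) = -52.50°.
cos θ_z = sin(-58.8°) sin(-7.5°) + cos(-58.8°) cos(-7.5°) cos(-52.50°) = 0.1116 + 0.3127 = 0.4243.
θ_z = arccos(0.4243) = 64.89°.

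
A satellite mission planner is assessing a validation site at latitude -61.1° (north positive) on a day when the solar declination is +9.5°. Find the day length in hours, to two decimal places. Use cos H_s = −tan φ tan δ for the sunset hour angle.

The sunset hour angle satisfies cos H_s = −tan φ tan δ = 0.3031, giving H_s = 72.36°.
Day length = 2 H_s / 15° h⁻¹ = 144.72° / 15 = 9.648 h.

9.65 hours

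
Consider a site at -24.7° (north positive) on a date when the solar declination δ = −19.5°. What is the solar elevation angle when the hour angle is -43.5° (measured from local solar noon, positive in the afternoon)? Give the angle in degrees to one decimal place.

49.5°

cos θ_z = sin φ sin δ + cos φ cos δ cos H = (-0.4179)(-0.3338) + (0.9085)(0.9426)(0.7254) = 0.7607.
θ_z = arccos(0.7607) = 40.47°, so the elevation is 90° − 40.47° = 49.53°.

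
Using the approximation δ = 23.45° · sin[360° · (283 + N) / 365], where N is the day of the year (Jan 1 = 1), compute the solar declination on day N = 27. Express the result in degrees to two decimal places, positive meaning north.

-19.03°

360 × (283 + 27) / 365 = 305.753°; sin(305.753°) = -0.8115.
δ = 23.45 × -0.8115 = -19.030° ≈ -19.03°.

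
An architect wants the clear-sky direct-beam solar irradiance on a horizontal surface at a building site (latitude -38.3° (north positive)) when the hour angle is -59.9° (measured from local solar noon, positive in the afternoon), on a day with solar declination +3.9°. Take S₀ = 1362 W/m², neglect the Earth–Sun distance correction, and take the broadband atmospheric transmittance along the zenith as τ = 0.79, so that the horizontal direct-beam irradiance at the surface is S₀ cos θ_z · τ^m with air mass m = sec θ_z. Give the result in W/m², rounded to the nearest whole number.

244 W/m²

With φ = -38.3°, δ = 3.9°, H = -59.90°: sin φ sin δ = -0.0422, cos φ cos δ cos H = 0.3927, so cos θ_z = 0.3505.
Air mass m = 1/cos θ_z = 1/0.3505 = 2.853; τ^m = 0.79^2.853 = 0.5104.
Surface direct beam = 1362 × 0.3505 × 0.5104 = 243.66 W/m².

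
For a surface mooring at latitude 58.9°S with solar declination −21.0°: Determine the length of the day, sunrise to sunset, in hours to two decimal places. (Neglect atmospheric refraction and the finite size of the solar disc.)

17.27 hours

cos H_s = −tan(-58.9°) · tan(-21.0°) = -0.6363, so H_s = arccos(-0.6363) = 129.52°.
Day length = 2 H_s / 15° h⁻¹ = 259.04° / 15 = 17.269 h.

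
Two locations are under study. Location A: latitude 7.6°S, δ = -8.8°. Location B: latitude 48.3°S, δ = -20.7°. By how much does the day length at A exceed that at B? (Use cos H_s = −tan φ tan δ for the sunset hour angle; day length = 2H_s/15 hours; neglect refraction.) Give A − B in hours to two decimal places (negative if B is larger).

-3.19 h

A: H_s = arccos(−tan -7.6° · tan -8.8°) = 91.18°, so 2H_s/15 = 12.1573 h.
B: H_s = arccos(−tan -48.3° · tan -20.7°) = 115.09°, so 2H_s/15 = 15.3453 h.
A − B = 12.1573 − 15.3453 = -3.1880 h.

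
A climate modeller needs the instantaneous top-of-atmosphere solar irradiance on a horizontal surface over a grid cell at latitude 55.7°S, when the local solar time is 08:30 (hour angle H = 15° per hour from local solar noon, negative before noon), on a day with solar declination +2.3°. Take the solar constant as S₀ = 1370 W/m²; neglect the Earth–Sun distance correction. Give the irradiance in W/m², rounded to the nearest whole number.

Hour angle H = 15° × (8.5 − 12) = -52.50°.
With φ = -55.7°, δ = 2.3°, H = -52.50°: sin φ sin δ = -0.0332, cos φ cos δ cos H = 0.3428, so cos θ_z = 0.3096.
Top-of-atmosphere irradiance = S₀ cos θ_z = 1370 × 0.3096 = 424.15 W/m².

424 W/m²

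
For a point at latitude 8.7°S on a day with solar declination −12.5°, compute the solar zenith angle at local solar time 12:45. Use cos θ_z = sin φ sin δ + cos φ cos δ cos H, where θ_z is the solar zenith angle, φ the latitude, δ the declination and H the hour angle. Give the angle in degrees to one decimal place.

11.7°

Hour angle H = 15° × (12.75 − 12) = 11.25°.
cos θ_z = sin(-8.7°) sin(-12.5°) + cos(-8.7°) cos(-12.5°) cos(11.25°) = 0.0327 + 0.9465 = 0.9792.
θ_z = arccos(0.9792) = 11.71°.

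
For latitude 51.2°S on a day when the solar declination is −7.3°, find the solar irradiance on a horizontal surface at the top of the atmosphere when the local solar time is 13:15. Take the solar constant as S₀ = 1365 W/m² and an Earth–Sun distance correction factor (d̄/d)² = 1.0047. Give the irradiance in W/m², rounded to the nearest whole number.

943 W/m²

Hour angle H = 15° × (13.25 − 12) = 18.75°.
cos θ_z = sin(-51.2°) sin(-7.3°) + cos(-51.2°) cos(-7.3°) cos(18.75°) = 0.0990 + 0.5885 = 0.6875.
Top-of-atmosphere irradiance = S₀ (d̄/d)² cos θ_z = 1365 × 1.0047 × 0.6875 = 942.85 W/m².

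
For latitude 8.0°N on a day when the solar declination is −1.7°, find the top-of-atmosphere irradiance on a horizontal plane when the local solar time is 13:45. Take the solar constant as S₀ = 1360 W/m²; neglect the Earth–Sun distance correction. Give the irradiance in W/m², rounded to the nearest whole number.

1202 W/m²

Hour angle H = 15° × (13.75 − 12) = 26.25°.
cos θ_z = sin(8.0°) sin(-1.7°) + cos(8.0°) cos(-1.7°) cos(26.25°) = -0.0041 + 0.8878 = 0.8837.
Top-of-atmosphere irradiance = S₀ cos θ_z = 1360 × 0.8837 = 1201.83 W/m².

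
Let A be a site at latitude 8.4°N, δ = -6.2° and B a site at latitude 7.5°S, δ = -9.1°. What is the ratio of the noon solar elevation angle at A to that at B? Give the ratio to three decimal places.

0.853

A: 90° − |8.4 − (-6.2)| = 75.40°.
B: 90° − |-7.5 − (-9.1)| = 88.40°.
Ratio A/B = 75.4000 / 88.4000 = 0.8529.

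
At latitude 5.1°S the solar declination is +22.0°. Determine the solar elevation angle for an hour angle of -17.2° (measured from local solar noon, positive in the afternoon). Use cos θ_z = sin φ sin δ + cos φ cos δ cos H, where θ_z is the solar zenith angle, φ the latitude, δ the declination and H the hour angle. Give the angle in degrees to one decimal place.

cos θ_z = sin φ sin δ + cos φ cos δ cos H = (-0.0889)(0.3746) + (0.9960)(0.9272)(0.9553) = 0.8489.
θ_z = arccos(0.8489) = 31.91°, so the elevation is 90° − 31.91° = 58.09°.

58.1°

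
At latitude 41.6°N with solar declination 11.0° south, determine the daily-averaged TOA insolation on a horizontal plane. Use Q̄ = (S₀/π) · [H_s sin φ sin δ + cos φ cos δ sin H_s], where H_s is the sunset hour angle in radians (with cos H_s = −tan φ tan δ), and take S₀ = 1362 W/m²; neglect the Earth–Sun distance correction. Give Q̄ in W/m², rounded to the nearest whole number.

237 W/m²

cos H_s = −tan(41.6°) · tan(-11.0°) = 0.1726, so H_s = arccos(0.1726) = 80.06°. In radians, H_s = 1.3973.
H_s sin φ sin δ = 1.3973 × 0.6639 × -0.1908 = -0.1770.
cos φ cos δ sin H_s = 0.7478 × 0.9816 × 0.9850 = 0.7230.
Q̄ = (1362/π) × (-0.1770 + 0.7230) = 433.54 × 0.5460 = 236.71 W/m².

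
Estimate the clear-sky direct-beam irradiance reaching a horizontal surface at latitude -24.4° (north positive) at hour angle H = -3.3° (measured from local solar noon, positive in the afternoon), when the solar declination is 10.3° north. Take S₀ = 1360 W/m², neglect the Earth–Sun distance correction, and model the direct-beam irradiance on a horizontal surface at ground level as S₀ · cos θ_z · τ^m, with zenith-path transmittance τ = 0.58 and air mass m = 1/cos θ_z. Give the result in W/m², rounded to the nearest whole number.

cos θ_z = sin φ sin δ + cos φ cos δ cos H = (-0.4131)(0.1788) + (0.9107)(0.9839)(0.9983) = 0.8207.
Air mass m = 1/cos θ_z = 1/0.8207 = 1.218; τ^m = 0.58^1.218 = 0.5151.
Surface direct beam = 1360 × 0.8207 × 0.5151 = 574.93 W/m².

575 W/m²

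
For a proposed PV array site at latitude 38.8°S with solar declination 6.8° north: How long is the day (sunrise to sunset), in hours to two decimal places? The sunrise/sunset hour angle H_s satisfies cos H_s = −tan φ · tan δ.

11.27 hours

The sunset hour angle satisfies cos H_s = −tan φ tan δ = 0.0959, giving H_s = 84.50°.
Day length = 2 H_s / 15° h⁻¹ = 169.00° / 15 = 11.267 h.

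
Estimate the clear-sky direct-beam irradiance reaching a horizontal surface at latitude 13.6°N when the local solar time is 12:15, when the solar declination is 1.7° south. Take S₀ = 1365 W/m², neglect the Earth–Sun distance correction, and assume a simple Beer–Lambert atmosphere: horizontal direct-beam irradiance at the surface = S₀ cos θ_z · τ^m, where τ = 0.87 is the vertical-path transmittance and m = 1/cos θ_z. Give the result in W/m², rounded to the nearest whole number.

1137 W/m²

Hour angle H = 15° × (12.25 − 12) = 3.75°.
cos θ_z = sin(13.6°) sin(-1.7°) + cos(13.6°) cos(-1.7°) cos(3.75°) = -0.0070 + 0.9695 = 0.9625.
Air mass m = 1/cos θ_z = 1/0.9625 = 1.039; τ^m = 0.87^1.039 = 0.8653.
Surface direct beam = 1365 × 0.9625 × 0.8653 = 1136.84 W/m².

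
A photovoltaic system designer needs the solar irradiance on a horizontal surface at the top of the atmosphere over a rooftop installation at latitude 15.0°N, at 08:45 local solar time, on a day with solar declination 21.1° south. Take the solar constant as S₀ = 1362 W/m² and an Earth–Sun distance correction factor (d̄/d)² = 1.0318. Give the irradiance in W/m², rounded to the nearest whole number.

704 W/m²

Hour angle H = 15° × (8.75 − 12) = -48.75°.
cos θ_z = sin(15.0°) sin(-21.1°) + cos(15.0°) cos(-21.1°) cos(-48.75°) = -0.0932 + 0.5942 = 0.5010.
Top-of-atmosphere irradiance = S₀ (d̄/d)² cos θ_z = 1362 × 1.0318 × 0.5010 = 704.06 W/m².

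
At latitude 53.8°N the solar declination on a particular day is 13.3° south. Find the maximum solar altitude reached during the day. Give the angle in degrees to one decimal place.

22.9°

At local solar noon the hour angle is zero, so the elevation is 90° − |φ − δ| = 90° − |53.8° − (-13.3°)| = 90° − 67.1° = 22.9°.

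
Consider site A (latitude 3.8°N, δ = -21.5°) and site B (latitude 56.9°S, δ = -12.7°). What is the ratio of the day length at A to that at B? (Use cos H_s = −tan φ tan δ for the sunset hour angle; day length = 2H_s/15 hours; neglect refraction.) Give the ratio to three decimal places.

A: H_s = arccos(−tan 3.8° · tan -21.5°) = 88.50°, so 2H_s/15 = 11.8000 h.
B: H_s = arccos(−tan -56.9° · tan -12.7°) = 110.22°, so 2H_s/15 = 14.6960 h.
Ratio A/B = 11.8000 / 14.6960 = 0.8029.

0.803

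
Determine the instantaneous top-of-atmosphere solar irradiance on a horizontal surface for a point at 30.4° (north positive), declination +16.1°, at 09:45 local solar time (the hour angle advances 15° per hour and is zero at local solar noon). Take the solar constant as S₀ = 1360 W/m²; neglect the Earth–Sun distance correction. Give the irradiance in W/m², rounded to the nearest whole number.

1128 W/m²

Hour angle H = 15° × (9.75 − 12) = -33.75°.
With φ = 30.4°, δ = 16.1°, H = -33.75°: sin φ sin δ = 0.1403, cos φ cos δ cos H = 0.6890, so cos θ_z = 0.8293.
Top-of-atmosphere irradiance = S₀ cos θ_z = 1360 × 0.8293 = 1127.85 W/m².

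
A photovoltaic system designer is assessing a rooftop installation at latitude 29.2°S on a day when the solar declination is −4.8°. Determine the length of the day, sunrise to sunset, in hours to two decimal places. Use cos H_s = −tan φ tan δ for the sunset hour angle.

cos H_s = −tan(-29.2°) · tan(-4.8°) = -0.0469, so H_s = arccos(-0.0469) = 92.69°.
Day length = 2 H_s / 15° h⁻¹ = 185.38° / 15 = 12.359 h.

12.36 hours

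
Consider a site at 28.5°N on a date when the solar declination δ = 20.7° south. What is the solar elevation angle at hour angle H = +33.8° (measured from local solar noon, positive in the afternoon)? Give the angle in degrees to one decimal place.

31.0°

cos θ_z = sin φ sin δ + cos φ cos δ cos H = (0.4772)(-0.3535) + (0.8788)(0.9354)(0.8310) = 0.5144.
θ_z = arccos(0.5144) = 59.04°, so the elevation is 90° − 59.04° = 30.96°.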